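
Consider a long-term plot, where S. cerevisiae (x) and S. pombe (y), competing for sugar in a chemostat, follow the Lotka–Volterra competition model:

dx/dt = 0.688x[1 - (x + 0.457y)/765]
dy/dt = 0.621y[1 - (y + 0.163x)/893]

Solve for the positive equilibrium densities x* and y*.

Setting both brackets to zero gives the nullclines x + 0.457y = 765 and 0.163x + y = 893.
Substituting y = 893 - 0.163x into the first: x(1 - 0.457·0.163) = 765 - 0.457·893.
So x* = 357/0.926 = 386, and then y* = 893 - 0.163·386 = 830.

x* ≈ 386, y* ≈ 830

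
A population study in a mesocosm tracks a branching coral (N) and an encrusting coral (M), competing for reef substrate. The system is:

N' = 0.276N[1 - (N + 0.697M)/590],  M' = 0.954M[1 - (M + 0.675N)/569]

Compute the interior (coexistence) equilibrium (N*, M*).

N* ≈ 365, M* ≈ 322

Setting both brackets to zero gives the nullclines N + 0.697M = 590 and 0.675N + M = 569.
Substituting M = 569 - 0.675N into the first: N(1 - 0.697·0.675) = 590 - 0.697·569.
So N* = 193/0.53 = 365, and then M* = 569 - 0.675·365 = 322.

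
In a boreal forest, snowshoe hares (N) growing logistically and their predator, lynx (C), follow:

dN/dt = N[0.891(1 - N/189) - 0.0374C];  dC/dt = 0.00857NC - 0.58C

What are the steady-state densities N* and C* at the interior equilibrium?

N* ≈ 67.7, C* ≈ 15.3

From dC/dt = 0 with C > 0: 0.00857N* = 0.58, so N* = 67.7.
Substitute into dN/dt = 0: 0.891(1 - 67.7/189) = 0.0374C*.
The bracket is 0.642, giving C* = 0.572/0.0374 = 15.3.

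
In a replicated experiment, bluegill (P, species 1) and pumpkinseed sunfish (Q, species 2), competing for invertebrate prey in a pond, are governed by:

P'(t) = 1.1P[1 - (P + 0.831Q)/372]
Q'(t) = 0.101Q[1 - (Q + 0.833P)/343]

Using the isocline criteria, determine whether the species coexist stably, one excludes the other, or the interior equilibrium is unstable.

stable coexistence

Compare the nullcline intercepts: K1/α12 = 372/0.831 = 448 > K2 = 343; K2/α21 = 343/0.833 = 412 > K1 = 372.
Since both inequalities hold, each species can invade when rare, so the interior equilibrium is stable.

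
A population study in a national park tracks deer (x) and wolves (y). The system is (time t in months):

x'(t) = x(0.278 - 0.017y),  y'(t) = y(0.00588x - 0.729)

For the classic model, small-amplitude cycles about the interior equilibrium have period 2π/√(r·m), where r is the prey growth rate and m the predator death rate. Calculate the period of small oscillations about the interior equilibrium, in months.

T ≈ 14 months

Here r = 0.278 and m = 0.729, so r·m = 0.203.
ω = √0.203 = 0.45 per month, hence T = 2π/ω ≈ 14 months.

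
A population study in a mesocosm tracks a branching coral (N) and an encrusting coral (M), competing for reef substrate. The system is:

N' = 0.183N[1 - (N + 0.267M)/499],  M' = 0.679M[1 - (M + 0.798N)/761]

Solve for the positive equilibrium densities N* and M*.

Setting both brackets to zero gives the nullclines N + 0.267M = 499 and 0.798N + M = 761.
Substituting M = 761 - 0.798N into the first: N(1 - 0.267·0.798) = 499 - 0.267·761.
So N* = 296/0.787 = 376, and then M* = 761 - 0.798·376 = 461.

N* ≈ 376, M* ≈ 461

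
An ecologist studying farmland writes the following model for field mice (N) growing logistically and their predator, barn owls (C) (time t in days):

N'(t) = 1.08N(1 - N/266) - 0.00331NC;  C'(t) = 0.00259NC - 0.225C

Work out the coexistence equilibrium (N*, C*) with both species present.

N* ≈ 86.9, C* ≈ 220

From dC/dt = 0 with C > 0: 0.00259N* = 0.225, so N* = 86.9.
Substitute into dN/dt = 0: 1.08(1 - 86.9/266) = 0.00331C*.
The bracket is 0.673, giving C* = 0.727/0.00331 = 220.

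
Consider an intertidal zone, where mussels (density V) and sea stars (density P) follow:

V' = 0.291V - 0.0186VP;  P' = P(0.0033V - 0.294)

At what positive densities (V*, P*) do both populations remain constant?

Set dP/dt = 0 with P > 0: 0.0033V - 0.294 = 0, so V* = 0.294/0.0033 = 89.1.
Set dV/dt = 0 with V > 0: 0.291 - 0.0186P = 0, so P* = 0.291/0.0186 = 15.6.

V* ≈ 89.1, P* ≈ 15.6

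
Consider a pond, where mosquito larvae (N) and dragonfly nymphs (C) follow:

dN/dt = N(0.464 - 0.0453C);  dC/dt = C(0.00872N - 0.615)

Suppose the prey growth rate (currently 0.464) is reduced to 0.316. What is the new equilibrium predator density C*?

C* ≈ 6.98

At the interior fixed point, setting dN/dt = 0 with N > 0 fixes C* = (prey growth rate)/(NC coefficient) — independent of the other coefficients.
With the change, C* = 0.316/0.0453 = 6.98; it falls from 10.2.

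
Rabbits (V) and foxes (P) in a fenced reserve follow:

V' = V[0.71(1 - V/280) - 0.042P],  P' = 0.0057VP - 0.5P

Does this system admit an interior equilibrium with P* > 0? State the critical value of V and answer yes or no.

Threshold V = 87.7; K > 87.7, so yes, the predator persists.

The predator equation gives dP/dt > 0 only when V > 0.5/0.0057 = 87.7.
Without the predator, V → K = 280. Since 280 > 87.7, the predator can invade and persist.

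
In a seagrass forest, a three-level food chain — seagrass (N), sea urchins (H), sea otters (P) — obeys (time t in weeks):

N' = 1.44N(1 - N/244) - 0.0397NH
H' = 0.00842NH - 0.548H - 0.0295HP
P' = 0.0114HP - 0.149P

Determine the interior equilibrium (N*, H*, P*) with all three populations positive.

N* ≈ 156, H* ≈ 13.1, P* ≈ 26

From dP/dt = 0: 0.0114H* = 0.149, so H* = 13.1.
From dN/dt = 0: 1.44(1 - N*/244) = 0.0397·13.1, giving N* = 244·(1 - 0.36) = 156.
From dH/dt = 0: 0.00842·156 - 0.548 = 0.0295P*, so P* = 0.766/0.0295 = 26.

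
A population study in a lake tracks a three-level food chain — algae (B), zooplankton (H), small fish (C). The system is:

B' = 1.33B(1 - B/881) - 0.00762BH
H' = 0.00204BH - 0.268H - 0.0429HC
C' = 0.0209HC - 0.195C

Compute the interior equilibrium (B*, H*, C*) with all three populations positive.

From dC/dt = 0: 0.0209H* = 0.195, so H* = 9.33.
From dB/dt = 0: 1.33(1 - B*/881) = 0.00762·9.33, giving B* = 881·(1 - 0.0535) = 834.
From dH/dt = 0: 0.00204·834 - 0.268 = 0.0429C*, so C* = 1.43/0.0429 = 33.4.

B* ≈ 834, H* ≈ 9.33, C* ≈ 33.4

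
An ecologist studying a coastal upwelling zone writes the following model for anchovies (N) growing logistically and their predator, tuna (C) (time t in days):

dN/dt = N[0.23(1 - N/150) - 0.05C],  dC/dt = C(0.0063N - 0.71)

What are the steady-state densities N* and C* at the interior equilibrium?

N* ≈ 113, C* ≈ 1.14

From dC/dt = 0 with C > 0: 0.0063N* = 0.71, so N* = 113.
Substitute into dN/dt = 0: 0.23(1 - 113/150) = 0.05C*.
The bracket is 0.249, giving C* = 0.0572/0.05 = 1.14.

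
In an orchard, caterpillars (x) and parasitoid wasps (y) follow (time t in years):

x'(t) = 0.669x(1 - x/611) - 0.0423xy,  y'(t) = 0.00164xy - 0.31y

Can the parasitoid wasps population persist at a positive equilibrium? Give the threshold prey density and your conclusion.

Threshold x = 189; K > 189, so yes, the predator persists.

The predator equation gives dy/dt > 0 only when x > 0.31/0.00164 = 189.
Without the predator, x → K = 611. Since 611 > 189, the predator can invade and persist.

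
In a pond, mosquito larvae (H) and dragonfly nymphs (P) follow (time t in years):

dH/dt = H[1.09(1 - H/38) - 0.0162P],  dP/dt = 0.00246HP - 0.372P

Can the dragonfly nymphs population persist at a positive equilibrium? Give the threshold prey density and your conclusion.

The predator equation gives dP/dt > 0 only when H > 0.372/0.00246 = 151.
Without the predator, H → K = 38. Since 38 < 151, the predator cannot invade.

Threshold H = 151; K < 151, so no, the predator goes extinct.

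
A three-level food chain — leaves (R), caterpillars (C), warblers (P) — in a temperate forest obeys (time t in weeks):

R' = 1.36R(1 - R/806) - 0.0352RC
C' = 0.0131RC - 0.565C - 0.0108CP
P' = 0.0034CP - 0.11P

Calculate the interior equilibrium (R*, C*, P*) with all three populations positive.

From dP/dt = 0: 0.0034C* = 0.11, so C* = 32.4.
From dR/dt = 0: 1.36(1 - R*/806) = 0.0352·32.4, giving R* = 806·(1 - 0.837) = 131.
From dC/dt = 0: 0.0131·131 - 0.565 = 0.0108P*, so P* = 1.15/0.0108 = 107.

R* ≈ 131, C* ≈ 32.4, P* ≈ 107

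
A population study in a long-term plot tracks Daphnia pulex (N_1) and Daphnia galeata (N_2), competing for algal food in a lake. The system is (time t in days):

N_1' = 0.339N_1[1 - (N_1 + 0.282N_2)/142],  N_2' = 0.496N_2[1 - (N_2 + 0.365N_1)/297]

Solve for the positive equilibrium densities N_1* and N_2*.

N_1* ≈ 64.9, N_2* ≈ 273

Setting both brackets to zero gives the nullclines N_1 + 0.282N_2 = 142 and 0.365N_1 + N_2 = 297.
Substituting N_2 = 297 - 0.365N_1 into the first: N_1(1 - 0.282·0.365) = 142 - 0.282·297.
So N_1* = 58.2/0.897 = 64.9, and then N_2* = 297 - 0.365·64.9 = 273.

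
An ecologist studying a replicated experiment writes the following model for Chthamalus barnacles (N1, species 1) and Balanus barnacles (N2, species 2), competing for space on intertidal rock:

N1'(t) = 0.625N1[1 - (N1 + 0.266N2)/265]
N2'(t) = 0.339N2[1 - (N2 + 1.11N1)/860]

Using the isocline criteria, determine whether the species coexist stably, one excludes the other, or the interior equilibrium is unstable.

stable coexistence

Compare the nullcline intercepts: K1/α12 = 265/0.266 = 996 > K2 = 860; K2/α21 = 860/1.11 = 775 > K1 = 265.
Since both inequalities hold, each species can invade when rare, so the interior equilibrium is stable.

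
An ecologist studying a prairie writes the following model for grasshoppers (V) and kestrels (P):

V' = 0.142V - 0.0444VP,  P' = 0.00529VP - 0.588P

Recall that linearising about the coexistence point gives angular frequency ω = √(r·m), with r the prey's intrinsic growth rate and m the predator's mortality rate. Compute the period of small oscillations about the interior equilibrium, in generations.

Here r = 0.142 and m = 0.588, so r·m = 0.0835.
ω = √0.0835 = 0.289 per generation, hence T = 2π/ω ≈ 21.7 generations.

T ≈ 21.7 generations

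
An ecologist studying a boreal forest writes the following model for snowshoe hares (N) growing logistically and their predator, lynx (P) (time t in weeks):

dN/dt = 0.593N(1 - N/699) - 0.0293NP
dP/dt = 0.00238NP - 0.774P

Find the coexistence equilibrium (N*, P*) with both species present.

N* ≈ 325, P* ≈ 10.8

From dP/dt = 0 with P > 0: 0.00238N* = 0.774, so N* = 325.
Substitute into dN/dt = 0: 0.593(1 - 325/699) = 0.0293P*.
The bracket is 0.535, giving P* = 0.317/0.0293 = 10.8.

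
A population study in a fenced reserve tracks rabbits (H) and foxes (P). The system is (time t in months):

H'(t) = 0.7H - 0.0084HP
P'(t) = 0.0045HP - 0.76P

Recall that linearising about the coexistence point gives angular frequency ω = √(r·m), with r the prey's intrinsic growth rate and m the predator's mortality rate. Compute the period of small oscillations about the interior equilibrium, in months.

T ≈ 8.61 months

Here r = 0.7 and m = 0.76, so r·m = 0.532.
ω = √0.532 = 0.729 per month, hence T = 2π/ω ≈ 8.61 months.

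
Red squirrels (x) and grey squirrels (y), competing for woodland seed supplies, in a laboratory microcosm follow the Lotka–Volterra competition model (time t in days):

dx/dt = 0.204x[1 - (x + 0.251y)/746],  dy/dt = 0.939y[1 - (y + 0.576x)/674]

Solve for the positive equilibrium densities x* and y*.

x* ≈ 674, y* ≈ 286

Setting both brackets to zero gives the nullclines x + 0.251y = 746 and 0.576x + y = 674.
Substituting y = 674 - 0.576x into the first: x(1 - 0.251·0.576) = 746 - 0.251·674.
So x* = 577/0.855 = 674, and then y* = 674 - 0.576·674 = 286.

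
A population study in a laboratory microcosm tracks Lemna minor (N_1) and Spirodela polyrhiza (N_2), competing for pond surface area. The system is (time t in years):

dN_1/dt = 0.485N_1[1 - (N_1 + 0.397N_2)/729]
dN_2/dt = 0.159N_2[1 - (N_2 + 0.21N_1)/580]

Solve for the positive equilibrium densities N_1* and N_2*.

N_1* ≈ 544, N_2* ≈ 466

Setting both brackets to zero gives the nullclines N_1 + 0.397N_2 = 729 and 0.21N_1 + N_2 = 580.
Substituting N_2 = 580 - 0.21N_1 into the first: N_1(1 - 0.397·0.21) = 729 - 0.397·580.
So N_1* = 499/0.917 = 544, and then N_2* = 580 - 0.21·544 = 466.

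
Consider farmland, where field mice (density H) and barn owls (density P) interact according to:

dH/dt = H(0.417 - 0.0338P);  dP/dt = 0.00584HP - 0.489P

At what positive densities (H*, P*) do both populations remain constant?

Set dP/dt = 0 with P > 0: 0.00584H - 0.489 = 0, so H* = 0.489/0.00584 = 83.7.
Set dH/dt = 0 with H > 0: 0.417 - 0.0338P = 0, so P* = 0.417/0.0338 = 12.3.

H* ≈ 83.7, P* ≈ 12.3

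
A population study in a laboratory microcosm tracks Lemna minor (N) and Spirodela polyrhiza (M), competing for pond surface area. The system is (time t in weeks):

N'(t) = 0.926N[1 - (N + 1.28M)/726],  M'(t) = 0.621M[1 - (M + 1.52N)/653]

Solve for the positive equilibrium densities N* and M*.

N* ≈ 116, M* ≈ 476

Setting both brackets to zero gives the nullclines N + 1.28M = 726 and 1.52N + M = 653.
Substituting M = 653 - 1.52N into the first: N(1 - 1.28·1.52) = 726 - 1.28·653.
So N* = -110/-0.946 = 116, and then M* = 653 - 1.52·116 = 476.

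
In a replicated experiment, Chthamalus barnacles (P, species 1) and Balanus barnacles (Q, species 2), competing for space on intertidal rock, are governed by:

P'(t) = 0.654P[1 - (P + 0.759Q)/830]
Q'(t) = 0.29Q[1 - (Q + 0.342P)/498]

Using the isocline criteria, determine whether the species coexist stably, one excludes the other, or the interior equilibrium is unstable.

stable coexistence

Compare the nullcline intercepts: K1/α12 = 830/0.759 = 1090 > K2 = 498; K2/α21 = 498/0.342 = 1460 > K1 = 830.
Since both inequalities hold, each species can invade when rare, so the interior equilibrium is stable.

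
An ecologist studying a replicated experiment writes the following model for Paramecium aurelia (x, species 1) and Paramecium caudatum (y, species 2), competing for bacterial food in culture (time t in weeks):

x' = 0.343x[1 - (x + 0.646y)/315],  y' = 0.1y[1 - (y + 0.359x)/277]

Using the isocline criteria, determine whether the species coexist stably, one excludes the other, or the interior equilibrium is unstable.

Compare the nullcline intercepts: K1/α12 = 315/0.646 = 488 > K2 = 277; K2/α21 = 277/0.359 = 772 > K1 = 315.
Since both inequalities hold, each species can invade when rare, so the interior equilibrium is stable.

stable coexistence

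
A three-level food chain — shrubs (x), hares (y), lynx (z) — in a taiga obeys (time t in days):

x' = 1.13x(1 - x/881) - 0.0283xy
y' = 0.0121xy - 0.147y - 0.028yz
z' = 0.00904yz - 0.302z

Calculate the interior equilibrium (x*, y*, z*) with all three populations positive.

x* ≈ 144, y* ≈ 33.4, z* ≈ 56.9

From dz/dt = 0: 0.00904y* = 0.302, so y* = 33.4.
From dx/dt = 0: 1.13(1 - x*/881) = 0.0283·33.4, giving x* = 881·(1 - 0.837) = 144.
From dy/dt = 0: 0.0121·144 - 0.147 = 0.028z*, so z* = 1.59/0.028 = 56.9.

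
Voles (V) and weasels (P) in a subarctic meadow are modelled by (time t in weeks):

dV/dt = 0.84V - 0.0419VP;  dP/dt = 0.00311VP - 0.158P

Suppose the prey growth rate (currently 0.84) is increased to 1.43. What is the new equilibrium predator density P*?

P* ≈ 34.1

At the interior fixed point, setting dV/dt = 0 with V > 0 fixes P* = (prey growth rate)/(VP coefficient) — independent of the other coefficients.
With the change, P* = 1.43/0.0419 = 34.1; it rises from 20.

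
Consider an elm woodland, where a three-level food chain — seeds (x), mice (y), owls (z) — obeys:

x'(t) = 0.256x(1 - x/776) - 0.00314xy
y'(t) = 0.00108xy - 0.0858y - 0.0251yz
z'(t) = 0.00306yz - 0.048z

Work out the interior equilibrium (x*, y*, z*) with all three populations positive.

From dz/dt = 0: 0.00306y* = 0.048, so y* = 15.7.
From dx/dt = 0: 0.256(1 - x*/776) = 0.00314·15.7, giving x* = 776·(1 - 0.192) = 627.
From dy/dt = 0: 0.00108·627 - 0.0858 = 0.0251z*, so z* = 0.591/0.0251 = 23.5.

x* ≈ 627, y* ≈ 15.7, z* ≈ 23.5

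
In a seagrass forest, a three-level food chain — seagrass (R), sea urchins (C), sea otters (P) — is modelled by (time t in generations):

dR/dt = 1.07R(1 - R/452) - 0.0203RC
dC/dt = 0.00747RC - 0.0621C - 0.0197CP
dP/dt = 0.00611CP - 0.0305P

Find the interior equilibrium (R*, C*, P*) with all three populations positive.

R* ≈ 409, C* ≈ 4.99, P* ≈ 152

From dP/dt = 0: 0.00611C* = 0.0305, so C* = 4.99.
From dR/dt = 0: 1.07(1 - R*/452) = 0.0203·4.99, giving R* = 452·(1 - 0.0947) = 409.
From dC/dt = 0: 0.00747·409 - 0.0621 = 0.0197P*, so P* = 2.99/0.0197 = 152.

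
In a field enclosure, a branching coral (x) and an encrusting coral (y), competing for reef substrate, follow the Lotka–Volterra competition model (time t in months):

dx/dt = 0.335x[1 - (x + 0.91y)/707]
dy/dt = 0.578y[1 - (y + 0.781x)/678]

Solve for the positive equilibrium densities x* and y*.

Setting both brackets to zero gives the nullclines x + 0.91y = 707 and 0.781x + y = 678.
Substituting y = 678 - 0.781x into the first: x(1 - 0.91·0.781) = 707 - 0.91·678.
So x* = 90/0.289 = 311, and then y* = 678 - 0.781·311 = 435.

x* ≈ 311, y* ≈ 435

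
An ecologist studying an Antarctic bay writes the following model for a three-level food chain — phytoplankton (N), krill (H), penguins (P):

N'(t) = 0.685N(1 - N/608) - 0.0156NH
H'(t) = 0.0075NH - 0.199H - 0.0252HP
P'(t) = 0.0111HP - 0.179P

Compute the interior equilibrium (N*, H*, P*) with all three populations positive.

N* ≈ 385, H* ≈ 16.1, P* ≈ 107

From dP/dt = 0: 0.0111H* = 0.179, so H* = 16.1.
From dN/dt = 0: 0.685(1 - N*/608) = 0.0156·16.1, giving N* = 608·(1 - 0.367) = 385.
From dH/dt = 0: 0.0075·385 - 0.199 = 0.0252P*, so P* = 2.69/0.0252 = 107.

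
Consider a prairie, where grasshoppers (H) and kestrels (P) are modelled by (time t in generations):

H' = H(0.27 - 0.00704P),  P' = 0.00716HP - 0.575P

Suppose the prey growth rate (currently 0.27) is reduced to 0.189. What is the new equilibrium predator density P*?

P* ≈ 26.8

At the interior fixed point, setting dH/dt = 0 with H > 0 fixes P* = (prey growth rate)/(HP coefficient) — independent of the other coefficients.
With the change, P* = 0.189/0.00704 = 26.8; it falls from 38.4.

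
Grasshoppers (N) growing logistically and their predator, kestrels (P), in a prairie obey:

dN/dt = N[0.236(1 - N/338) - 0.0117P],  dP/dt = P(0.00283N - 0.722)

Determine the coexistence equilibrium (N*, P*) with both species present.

N* ≈ 255, P* ≈ 4.95

From dP/dt = 0 with P > 0: 0.00283N* = 0.722, so N* = 255.
Substitute into dN/dt = 0: 0.236(1 - 255/338) = 0.0117P*.
The bracket is 0.245, giving P* = 0.0579/0.0117 = 4.95.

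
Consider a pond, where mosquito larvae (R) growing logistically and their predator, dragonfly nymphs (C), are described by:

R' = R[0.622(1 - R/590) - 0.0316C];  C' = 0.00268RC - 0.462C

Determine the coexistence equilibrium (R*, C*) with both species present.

R* ≈ 172, C* ≈ 13.9

From dC/dt = 0 with C > 0: 0.00268R* = 0.462, so R* = 172.
Substitute into dR/dt = 0: 0.622(1 - 172/590) = 0.0316C*.
The bracket is 0.708, giving C* = 0.44/0.0316 = 13.9.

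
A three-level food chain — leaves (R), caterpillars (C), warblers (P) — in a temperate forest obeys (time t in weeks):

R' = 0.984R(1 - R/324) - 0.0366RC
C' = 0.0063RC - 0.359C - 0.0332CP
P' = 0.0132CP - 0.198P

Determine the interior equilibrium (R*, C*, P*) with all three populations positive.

R* ≈ 143, C* ≈ 15, P* ≈ 16.4

From dP/dt = 0: 0.0132C* = 0.198, so C* = 15.
From dR/dt = 0: 0.984(1 - R*/324) = 0.0366·15, giving R* = 324·(1 - 0.558) = 143.
From dC/dt = 0: 0.0063·143 - 0.359 = 0.0332P*, so P* = 0.543/0.0332 = 16.4.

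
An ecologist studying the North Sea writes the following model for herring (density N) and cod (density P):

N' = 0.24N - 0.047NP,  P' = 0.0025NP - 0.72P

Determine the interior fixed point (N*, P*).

N* ≈ 288, P* ≈ 5.11

Set dP/dt = 0 with P > 0: 0.0025N - 0.72 = 0, so N* = 0.72/0.0025 = 288.
Set dN/dt = 0 with N > 0: 0.24 - 0.047P = 0, so P* = 0.24/0.047 = 5.11.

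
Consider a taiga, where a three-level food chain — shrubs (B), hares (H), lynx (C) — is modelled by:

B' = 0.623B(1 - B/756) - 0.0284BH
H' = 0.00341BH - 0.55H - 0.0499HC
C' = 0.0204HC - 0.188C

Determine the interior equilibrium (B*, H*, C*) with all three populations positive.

B* ≈ 438, H* ≈ 9.22, C* ≈ 18.9

From dC/dt = 0: 0.0204H* = 0.188, so H* = 9.22.
From dB/dt = 0: 0.623(1 - B*/756) = 0.0284·9.22, giving B* = 756·(1 - 0.42) = 438.
From dH/dt = 0: 0.00341·438 - 0.55 = 0.0499C*, so C* = 0.945/0.0499 = 18.9.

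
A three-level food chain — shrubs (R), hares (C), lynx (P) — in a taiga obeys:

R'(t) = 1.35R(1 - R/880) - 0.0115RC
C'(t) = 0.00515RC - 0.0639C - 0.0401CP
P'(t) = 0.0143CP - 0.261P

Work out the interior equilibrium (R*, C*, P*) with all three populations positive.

R* ≈ 743, C* ≈ 18.3, P* ≈ 93.9

From dP/dt = 0: 0.0143C* = 0.261, so C* = 18.3.
From dR/dt = 0: 1.35(1 - R*/880) = 0.0115·18.3, giving R* = 880·(1 - 0.155) = 743.
From dC/dt = 0: 0.00515·743 - 0.0639 = 0.0401P*, so P* = 3.76/0.0401 = 93.9.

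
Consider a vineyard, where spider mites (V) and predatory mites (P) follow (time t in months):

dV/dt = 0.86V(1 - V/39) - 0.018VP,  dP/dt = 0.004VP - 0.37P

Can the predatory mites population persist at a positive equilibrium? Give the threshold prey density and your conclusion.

Threshold V = 92.5; K < 92.5, so no, the predator goes extinct.

The predator equation gives dP/dt > 0 only when V > 0.37/0.004 = 92.5.
Without the predator, V → K = 39. Since 39 < 92.5, the predator cannot invade.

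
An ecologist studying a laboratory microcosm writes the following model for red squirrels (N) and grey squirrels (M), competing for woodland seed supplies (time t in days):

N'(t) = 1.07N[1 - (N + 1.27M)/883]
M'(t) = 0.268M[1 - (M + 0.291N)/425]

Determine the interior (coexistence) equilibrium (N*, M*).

N* ≈ 544, M* ≈ 267

Setting both brackets to zero gives the nullclines N + 1.27M = 883 and 0.291N + M = 425.
Substituting M = 425 - 0.291N into the first: N(1 - 1.27·0.291) = 883 - 1.27·425.
So N* = 343/0.63 = 544, and then M* = 425 - 0.291·544 = 267.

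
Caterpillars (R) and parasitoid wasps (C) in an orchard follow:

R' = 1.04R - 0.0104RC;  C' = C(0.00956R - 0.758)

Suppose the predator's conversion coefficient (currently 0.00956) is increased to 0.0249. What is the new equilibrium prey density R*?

At the interior fixed point, setting dC/dt = 0 with C > 0 fixes R* = (predator death rate)/(RC coefficient) — independent of the other coefficients.
With the change, R* = 0.758/0.0249 = 30.4; it falls from 79.3.

R* ≈ 30.4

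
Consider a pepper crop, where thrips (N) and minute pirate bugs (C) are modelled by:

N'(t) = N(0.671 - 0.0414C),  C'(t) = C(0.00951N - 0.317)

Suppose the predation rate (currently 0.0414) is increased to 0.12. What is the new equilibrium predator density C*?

C* ≈ 5.59

At the interior fixed point, setting dN/dt = 0 with N > 0 fixes C* = (prey growth rate)/(NC coefficient) — independent of the other coefficients.
With the change, C* = 0.671/0.12 = 5.59; it falls from 16.2.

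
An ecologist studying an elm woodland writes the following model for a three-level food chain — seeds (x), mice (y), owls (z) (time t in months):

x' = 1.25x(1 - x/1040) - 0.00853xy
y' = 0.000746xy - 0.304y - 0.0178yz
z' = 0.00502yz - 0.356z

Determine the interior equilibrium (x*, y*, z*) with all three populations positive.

x* ≈ 537, y* ≈ 70.9, z* ≈ 5.41

From dz/dt = 0: 0.00502y* = 0.356, so y* = 70.9.
From dx/dt = 0: 1.25(1 - x*/1040) = 0.00853·70.9, giving x* = 1040·(1 - 0.484) = 537.
From dy/dt = 0: 0.000746·537 - 0.304 = 0.0178z*, so z* = 0.0964/0.0178 = 5.41.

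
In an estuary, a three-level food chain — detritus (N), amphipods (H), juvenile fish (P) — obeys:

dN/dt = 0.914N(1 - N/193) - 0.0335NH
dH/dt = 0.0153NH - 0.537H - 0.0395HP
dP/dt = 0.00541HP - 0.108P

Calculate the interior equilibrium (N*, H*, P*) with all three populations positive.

N* ≈ 51.8, H* ≈ 20, P* ≈ 6.46

From dP/dt = 0: 0.00541H* = 0.108, so H* = 20.
From dN/dt = 0: 0.914(1 - N*/193) = 0.0335·20, giving N* = 193·(1 - 0.732) = 51.8.
From dH/dt = 0: 0.0153·51.8 - 0.537 = 0.0395P*, so P* = 0.255/0.0395 = 6.46.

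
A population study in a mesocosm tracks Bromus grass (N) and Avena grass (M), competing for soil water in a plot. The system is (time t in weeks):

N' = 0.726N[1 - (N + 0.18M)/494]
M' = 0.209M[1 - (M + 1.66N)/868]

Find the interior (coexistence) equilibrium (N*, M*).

N* ≈ 482, M* ≈ 68.4

Setting both brackets to zero gives the nullclines N + 0.18M = 494 and 1.66N + M = 868.
Substituting M = 868 - 1.66N into the first: N(1 - 0.18·1.66) = 494 - 0.18·868.
So N* = 338/0.701 = 482, and then M* = 868 - 1.66·482 = 68.4.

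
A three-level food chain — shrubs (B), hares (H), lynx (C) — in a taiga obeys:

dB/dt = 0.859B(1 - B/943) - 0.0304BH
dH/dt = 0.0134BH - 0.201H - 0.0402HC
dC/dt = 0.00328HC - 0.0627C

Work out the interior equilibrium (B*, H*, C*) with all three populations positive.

From dC/dt = 0: 0.00328H* = 0.0627, so H* = 19.1.
From dB/dt = 0: 0.859(1 - B*/943) = 0.0304·19.1, giving B* = 943·(1 - 0.677) = 305.
From dH/dt = 0: 0.0134·305 - 0.201 = 0.0402C*, so C* = 3.89/0.0402 = 96.7.

B* ≈ 305, H* ≈ 19.1, C* ≈ 96.7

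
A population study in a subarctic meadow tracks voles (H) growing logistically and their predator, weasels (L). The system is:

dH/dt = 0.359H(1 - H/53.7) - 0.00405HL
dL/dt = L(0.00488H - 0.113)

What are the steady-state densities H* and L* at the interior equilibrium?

H* ≈ 23.2, L* ≈ 50.4

From dL/dt = 0 with L > 0: 0.00488H* = 0.113, so H* = 23.2.
Substitute into dH/dt = 0: 0.359(1 - 23.2/53.7) = 0.00405L*.
The bracket is 0.569, giving L* = 0.204/0.00405 = 50.4.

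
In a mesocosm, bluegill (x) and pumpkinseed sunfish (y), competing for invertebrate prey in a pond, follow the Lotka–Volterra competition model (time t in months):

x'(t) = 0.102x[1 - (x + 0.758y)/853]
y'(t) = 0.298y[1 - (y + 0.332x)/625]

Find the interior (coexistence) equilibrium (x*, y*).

x* ≈ 507, y* ≈ 457

Setting both brackets to zero gives the nullclines x + 0.758y = 853 and 0.332x + y = 625.
Substituting y = 625 - 0.332x into the first: x(1 - 0.758·0.332) = 853 - 0.758·625.
So x* = 379/0.748 = 507, and then y* = 625 - 0.332·507 = 457.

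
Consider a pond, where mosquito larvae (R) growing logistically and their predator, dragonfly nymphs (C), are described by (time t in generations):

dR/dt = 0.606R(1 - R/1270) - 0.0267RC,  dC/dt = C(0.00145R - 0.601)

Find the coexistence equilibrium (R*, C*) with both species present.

From dC/dt = 0 with C > 0: 0.00145R* = 0.601, so R* = 414.
Substitute into dR/dt = 0: 0.606(1 - 414/1270) = 0.0267C*.
The bracket is 0.674, giving C* = 0.408/0.0267 = 15.3.

R* ≈ 414, C* ≈ 15.3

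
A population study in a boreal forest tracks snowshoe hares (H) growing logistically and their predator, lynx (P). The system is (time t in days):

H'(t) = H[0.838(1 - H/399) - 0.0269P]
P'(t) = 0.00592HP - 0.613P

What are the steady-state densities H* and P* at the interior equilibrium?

From dP/dt = 0 with P > 0: 0.00592H* = 0.613, so H* = 104.
Substitute into dH/dt = 0: 0.838(1 - 104/399) = 0.0269P*.
The bracket is 0.74, giving P* = 0.621/0.0269 = 23.1.

H* ≈ 104, P* ≈ 23.1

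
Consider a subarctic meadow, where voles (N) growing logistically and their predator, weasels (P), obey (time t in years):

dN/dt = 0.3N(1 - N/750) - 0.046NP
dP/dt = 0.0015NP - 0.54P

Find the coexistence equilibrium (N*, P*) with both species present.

N* ≈ 360, P* ≈ 3.39

From dP/dt = 0 with P > 0: 0.0015N* = 0.54, so N* = 360.
Substitute into dN/dt = 0: 0.3(1 - 360/750) = 0.046P*.
The bracket is 0.52, giving P* = 0.156/0.046 = 3.39.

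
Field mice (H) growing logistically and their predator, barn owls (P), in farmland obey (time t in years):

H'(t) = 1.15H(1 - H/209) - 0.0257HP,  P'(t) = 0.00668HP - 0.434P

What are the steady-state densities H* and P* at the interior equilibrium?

H* ≈ 65, P* ≈ 30.8

From dP/dt = 0 with P > 0: 0.00668H* = 0.434, so H* = 65.
Substitute into dH/dt = 0: 1.15(1 - 65/209) = 0.0257P*.
The bracket is 0.689, giving P* = 0.793/0.0257 = 30.8.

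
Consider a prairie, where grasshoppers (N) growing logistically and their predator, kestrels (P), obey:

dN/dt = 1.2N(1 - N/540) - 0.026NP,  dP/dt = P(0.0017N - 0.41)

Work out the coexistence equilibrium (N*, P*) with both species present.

From dP/dt = 0 with P > 0: 0.0017N* = 0.41, so N* = 241.
Substitute into dN/dt = 0: 1.2(1 - 241/540) = 0.026P*.
The bracket is 0.553, giving P* = 0.664/0.026 = 25.5.

N* ≈ 241, P* ≈ 25.5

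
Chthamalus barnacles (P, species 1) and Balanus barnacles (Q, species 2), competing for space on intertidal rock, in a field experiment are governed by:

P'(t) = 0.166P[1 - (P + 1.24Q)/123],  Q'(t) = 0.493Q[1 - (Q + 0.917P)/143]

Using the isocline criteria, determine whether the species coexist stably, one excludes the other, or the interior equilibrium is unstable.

species 2 excludes species 1

Compare the nullcline intercepts: K1/α12 = 123/1.24 = 99.2 < K2 = 143; K2/α21 = 143/0.917 = 156 > K1 = 123.
Since the inequalities point opposite ways, species 2 can invade but species 1 cannot.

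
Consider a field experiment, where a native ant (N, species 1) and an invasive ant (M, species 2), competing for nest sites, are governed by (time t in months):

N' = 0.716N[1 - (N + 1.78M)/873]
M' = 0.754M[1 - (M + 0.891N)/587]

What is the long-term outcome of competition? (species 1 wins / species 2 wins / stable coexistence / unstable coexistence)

Compare the nullcline intercepts: K1/α12 = 873/1.78 = 490 < K2 = 587; K2/α21 = 587/0.891 = 659 < K1 = 873.
Since both are reversed, neither can invade when rare; the interior point is a saddle.

unstable coexistence (outcome depends on initial conditions)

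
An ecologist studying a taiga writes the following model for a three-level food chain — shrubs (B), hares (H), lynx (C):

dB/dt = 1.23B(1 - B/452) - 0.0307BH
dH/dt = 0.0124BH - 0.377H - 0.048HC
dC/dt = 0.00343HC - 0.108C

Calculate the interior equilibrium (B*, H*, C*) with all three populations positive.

From dC/dt = 0: 0.00343H* = 0.108, so H* = 31.5.
From dB/dt = 0: 1.23(1 - B*/452) = 0.0307·31.5, giving B* = 452·(1 - 0.786) = 96.8.
From dH/dt = 0: 0.0124·96.8 - 0.377 = 0.048C*, so C* = 0.823/0.048 = 17.1.

B* ≈ 96.8, H* ≈ 31.5, C* ≈ 17.1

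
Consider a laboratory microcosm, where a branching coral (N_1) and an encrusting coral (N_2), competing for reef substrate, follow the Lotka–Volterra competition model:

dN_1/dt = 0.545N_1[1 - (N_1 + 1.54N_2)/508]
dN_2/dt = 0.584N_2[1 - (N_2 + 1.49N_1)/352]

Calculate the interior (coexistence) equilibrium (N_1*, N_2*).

Setting both brackets to zero gives the nullclines N_1 + 1.54N_2 = 508 and 1.49N_1 + N_2 = 352.
Substituting N_2 = 352 - 1.49N_1 into the first: N_1(1 - 1.54·1.49) = 508 - 1.54·352.
So N_1* = -34.1/-1.29 = 26.3, and then N_2* = 352 - 1.49·26.3 = 313.

N_1* ≈ 26.3, N_2* ≈ 313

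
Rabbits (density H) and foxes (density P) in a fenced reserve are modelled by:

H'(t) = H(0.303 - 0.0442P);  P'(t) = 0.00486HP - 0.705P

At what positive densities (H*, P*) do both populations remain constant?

Set dP/dt = 0 with P > 0: 0.00486H - 0.705 = 0, so H* = 0.705/0.00486 = 145.
Set dH/dt = 0 with H > 0: 0.303 - 0.0442P = 0, so P* = 0.303/0.0442 = 6.86.

H* ≈ 145, P* ≈ 6.86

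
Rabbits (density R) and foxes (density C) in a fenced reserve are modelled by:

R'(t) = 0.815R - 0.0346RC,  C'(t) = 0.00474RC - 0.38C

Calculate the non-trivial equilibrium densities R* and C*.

R* ≈ 80.2, C* ≈ 23.6

Set dC/dt = 0 with C > 0: 0.00474R - 0.38 = 0, so R* = 0.38/0.00474 = 80.2.
Set dR/dt = 0 with R > 0: 0.815 - 0.0346C = 0, so C* = 0.815/0.0346 = 23.6.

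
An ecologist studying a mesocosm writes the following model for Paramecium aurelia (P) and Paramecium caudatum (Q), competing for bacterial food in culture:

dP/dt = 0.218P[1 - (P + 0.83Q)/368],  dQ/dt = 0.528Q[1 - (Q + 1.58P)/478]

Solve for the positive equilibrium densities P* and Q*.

Setting both brackets to zero gives the nullclines P + 0.83Q = 368 and 1.58P + Q = 478.
Substituting Q = 478 - 1.58P into the first: P(1 - 0.83·1.58) = 368 - 0.83·478.
So P* = -28.7/-0.311 = 92.3, and then Q* = 478 - 1.58·92.3 = 332.

P* ≈ 92.3, Q* ≈ 332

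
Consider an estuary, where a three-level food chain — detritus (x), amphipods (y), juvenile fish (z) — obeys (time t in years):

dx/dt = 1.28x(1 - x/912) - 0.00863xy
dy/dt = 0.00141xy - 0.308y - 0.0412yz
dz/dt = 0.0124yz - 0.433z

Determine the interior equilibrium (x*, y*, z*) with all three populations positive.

From dz/dt = 0: 0.0124y* = 0.433, so y* = 34.9.
From dx/dt = 0: 1.28(1 - x*/912) = 0.00863·34.9, giving x* = 912·(1 - 0.235) = 697.
From dy/dt = 0: 0.00141·697 - 0.308 = 0.0412z*, so z* = 0.675/0.0412 = 16.4.

x* ≈ 697, y* ≈ 34.9, z* ≈ 16.4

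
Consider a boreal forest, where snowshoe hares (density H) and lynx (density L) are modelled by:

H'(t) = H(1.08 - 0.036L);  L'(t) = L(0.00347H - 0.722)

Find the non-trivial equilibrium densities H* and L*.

H* ≈ 208, L* ≈ 30

Set dL/dt = 0 with L > 0: 0.00347H - 0.722 = 0, so H* = 0.722/0.00347 = 208.
Set dH/dt = 0 with H > 0: 1.08 - 0.036L = 0, so L* = 1.08/0.036 = 30.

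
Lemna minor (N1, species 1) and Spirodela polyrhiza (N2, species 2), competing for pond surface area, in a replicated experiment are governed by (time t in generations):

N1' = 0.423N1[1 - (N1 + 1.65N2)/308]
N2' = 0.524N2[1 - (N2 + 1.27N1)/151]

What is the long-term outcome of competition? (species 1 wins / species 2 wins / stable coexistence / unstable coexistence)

Compare the nullcline intercepts: K1/α12 = 308/1.65 = 187 > K2 = 151; K2/α21 = 151/1.27 = 119 < K1 = 308.
Since the inequalities point opposite ways, species 1 can invade but species 2 cannot.

species 1 excludes species 2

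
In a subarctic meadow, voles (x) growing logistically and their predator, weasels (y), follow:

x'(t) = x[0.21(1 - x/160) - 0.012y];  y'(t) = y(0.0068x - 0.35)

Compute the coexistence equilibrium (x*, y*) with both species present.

From dy/dt = 0 with y > 0: 0.0068x* = 0.35, so x* = 51.5.
Substitute into dx/dt = 0: 0.21(1 - 51.5/160) = 0.012y*.
The bracket is 0.678, giving y* = 0.142/0.012 = 11.9.

x* ≈ 51.5, y* ≈ 11.9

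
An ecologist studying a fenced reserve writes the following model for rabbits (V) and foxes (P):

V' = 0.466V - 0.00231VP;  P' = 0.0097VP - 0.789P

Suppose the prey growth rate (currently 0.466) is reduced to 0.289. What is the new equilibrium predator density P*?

At the interior fixed point, setting dV/dt = 0 with V > 0 fixes P* = (prey growth rate)/(VP coefficient) — independent of the other coefficients.
With the change, P* = 0.289/0.00231 = 125; it falls from 202.

P* ≈ 125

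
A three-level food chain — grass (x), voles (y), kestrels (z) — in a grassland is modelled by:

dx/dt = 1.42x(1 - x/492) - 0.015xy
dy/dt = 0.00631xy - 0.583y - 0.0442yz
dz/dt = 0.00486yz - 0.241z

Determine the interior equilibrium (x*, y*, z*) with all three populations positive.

From dz/dt = 0: 0.00486y* = 0.241, so y* = 49.6.
From dx/dt = 0: 1.42(1 - x*/492) = 0.015·49.6, giving x* = 492·(1 - 0.524) = 234.
From dy/dt = 0: 0.00631·234 - 0.583 = 0.0442z*, so z* = 0.895/0.0442 = 20.3.

x* ≈ 234, y* ≈ 49.6, z* ≈ 20.3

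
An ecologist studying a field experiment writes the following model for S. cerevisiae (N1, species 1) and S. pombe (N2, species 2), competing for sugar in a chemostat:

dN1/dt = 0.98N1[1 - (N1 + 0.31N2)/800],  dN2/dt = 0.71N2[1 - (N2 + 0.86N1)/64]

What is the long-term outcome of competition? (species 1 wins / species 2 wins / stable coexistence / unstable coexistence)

species 1 excludes species 2

Compare the nullcline intercepts: K1/α12 = 800/0.31 = 2580 > K2 = 64; K2/α21 = 64/0.86 = 74.4 < K1 = 800.
Since the inequalities point opposite ways, species 1 can invade but species 2 cannot.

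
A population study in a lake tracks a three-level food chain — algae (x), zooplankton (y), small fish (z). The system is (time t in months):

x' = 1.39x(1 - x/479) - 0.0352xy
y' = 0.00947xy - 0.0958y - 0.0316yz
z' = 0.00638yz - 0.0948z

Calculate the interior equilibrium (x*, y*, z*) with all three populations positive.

From dz/dt = 0: 0.00638y* = 0.0948, so y* = 14.9.
From dx/dt = 0: 1.39(1 - x*/479) = 0.0352·14.9, giving x* = 479·(1 - 0.376) = 299.
From dy/dt = 0: 0.00947·299 - 0.0958 = 0.0316z*, so z* = 2.73/0.0316 = 86.5.

x* ≈ 299, y* ≈ 14.9, z* ≈ 86.5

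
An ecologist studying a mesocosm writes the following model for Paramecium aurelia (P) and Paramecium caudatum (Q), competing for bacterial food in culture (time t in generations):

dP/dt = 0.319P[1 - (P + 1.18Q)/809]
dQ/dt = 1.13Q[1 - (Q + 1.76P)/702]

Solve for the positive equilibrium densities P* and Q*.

Setting both brackets to zero gives the nullclines P + 1.18Q = 809 and 1.76P + Q = 702.
Substituting Q = 702 - 1.76P into the first: P(1 - 1.18·1.76) = 809 - 1.18·702.
So P* = -19.4/-1.08 = 18, and then Q* = 702 - 1.76·18 = 670.

P* ≈ 18, Q* ≈ 670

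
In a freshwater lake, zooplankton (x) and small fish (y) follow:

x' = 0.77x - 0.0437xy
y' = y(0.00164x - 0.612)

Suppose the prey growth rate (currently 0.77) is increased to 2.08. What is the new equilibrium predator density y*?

At the interior fixed point, setting dx/dt = 0 with x > 0 fixes y* = (prey growth rate)/(xy coefficient) — independent of the other coefficients.
With the change, y* = 2.08/0.0437 = 47.6; it rises from 17.6.

y* ≈ 47.6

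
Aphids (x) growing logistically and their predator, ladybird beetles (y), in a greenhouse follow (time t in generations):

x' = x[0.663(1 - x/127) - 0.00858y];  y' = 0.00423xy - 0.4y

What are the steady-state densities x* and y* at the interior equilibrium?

From dy/dt = 0 with y > 0: 0.00423x* = 0.4, so x* = 94.6.
Substitute into dx/dt = 0: 0.663(1 - 94.6/127) = 0.00858y*.
The bracket is 0.255, giving y* = 0.169/0.00858 = 19.7.

x* ≈ 94.6, y* ≈ 19.7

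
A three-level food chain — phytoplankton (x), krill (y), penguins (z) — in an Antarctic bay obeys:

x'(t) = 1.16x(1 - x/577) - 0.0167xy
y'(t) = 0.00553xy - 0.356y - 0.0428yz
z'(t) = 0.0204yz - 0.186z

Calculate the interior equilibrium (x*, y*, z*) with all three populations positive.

From dz/dt = 0: 0.0204y* = 0.186, so y* = 9.12.
From dx/dt = 0: 1.16(1 - x*/577) = 0.0167·9.12, giving x* = 577·(1 - 0.131) = 501.
From dy/dt = 0: 0.00553·501 - 0.356 = 0.0428z*, so z* = 2.42/0.0428 = 56.4.

x* ≈ 501, y* ≈ 9.12, z* ≈ 56.4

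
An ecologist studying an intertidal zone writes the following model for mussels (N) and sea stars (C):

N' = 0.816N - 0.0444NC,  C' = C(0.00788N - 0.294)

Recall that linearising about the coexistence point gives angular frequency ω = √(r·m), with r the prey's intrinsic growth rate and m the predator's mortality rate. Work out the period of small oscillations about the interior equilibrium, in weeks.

T ≈ 12.8 weeks

Here r = 0.816 and m = 0.294, so r·m = 0.24.
ω = √0.24 = 0.49 per week, hence T = 2π/ω ≈ 12.8 weeks.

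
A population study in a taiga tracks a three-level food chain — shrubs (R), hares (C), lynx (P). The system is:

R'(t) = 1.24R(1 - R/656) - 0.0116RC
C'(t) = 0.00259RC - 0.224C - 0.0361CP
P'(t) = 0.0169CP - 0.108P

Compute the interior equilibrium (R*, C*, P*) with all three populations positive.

R* ≈ 617, C* ≈ 6.39, P* ≈ 38

From dP/dt = 0: 0.0169C* = 0.108, so C* = 6.39.
From dR/dt = 0: 1.24(1 - R*/656) = 0.0116·6.39, giving R* = 656·(1 - 0.0598) = 617.
From dC/dt = 0: 0.00259·617 - 0.224 = 0.0361P*, so P* = 1.37/0.0361 = 38.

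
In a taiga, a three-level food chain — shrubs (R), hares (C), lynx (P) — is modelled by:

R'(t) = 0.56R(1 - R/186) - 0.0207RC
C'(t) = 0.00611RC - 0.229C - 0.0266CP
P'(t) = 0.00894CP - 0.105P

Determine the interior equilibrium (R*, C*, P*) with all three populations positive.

R* ≈ 105, C* ≈ 11.7, P* ≈ 15.6

From dP/dt = 0: 0.00894C* = 0.105, so C* = 11.7.
From dR/dt = 0: 0.56(1 - R*/186) = 0.0207·11.7, giving R* = 186·(1 - 0.434) = 105.
From dC/dt = 0: 0.00611·105 - 0.229 = 0.0266P*, so P* = 0.414/0.0266 = 15.6.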